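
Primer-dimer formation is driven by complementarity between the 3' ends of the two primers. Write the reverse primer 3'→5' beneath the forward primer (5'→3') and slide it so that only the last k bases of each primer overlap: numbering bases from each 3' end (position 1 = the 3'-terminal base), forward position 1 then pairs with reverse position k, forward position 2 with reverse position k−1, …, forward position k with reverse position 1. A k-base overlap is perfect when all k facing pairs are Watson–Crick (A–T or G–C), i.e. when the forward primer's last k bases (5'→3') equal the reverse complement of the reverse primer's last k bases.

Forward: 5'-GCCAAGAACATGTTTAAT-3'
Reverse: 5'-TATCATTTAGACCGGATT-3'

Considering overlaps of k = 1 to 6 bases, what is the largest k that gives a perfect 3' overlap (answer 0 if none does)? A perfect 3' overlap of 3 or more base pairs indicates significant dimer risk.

Longest perfect overlap: 3 complementary base pairs; significant dimer risk (threshold 3).

Last 6 bases (5'→3') — forward …TTTAAT, reverse …CGGATT.
Reverse complement of the reverse primer's last 6 bases: AATCCG; its first k bases are the reverse complement of the reverse primer's last k bases, so a perfect k-base overlap needs the forward primer's last k bases to equal them.
Comparing (forward last k vs required): k=1: T vs A ✗; k=2: AT vs AA ✗; k=3: AAT vs AAT ✓; k=4: TAAT vs AATC ✗; k=5: TTAAT vs AATCC ✗; k=6: TTTAAT vs AATCCG ✗.
Only k = 3 is perfect, so the longest perfect 3' overlap is 3.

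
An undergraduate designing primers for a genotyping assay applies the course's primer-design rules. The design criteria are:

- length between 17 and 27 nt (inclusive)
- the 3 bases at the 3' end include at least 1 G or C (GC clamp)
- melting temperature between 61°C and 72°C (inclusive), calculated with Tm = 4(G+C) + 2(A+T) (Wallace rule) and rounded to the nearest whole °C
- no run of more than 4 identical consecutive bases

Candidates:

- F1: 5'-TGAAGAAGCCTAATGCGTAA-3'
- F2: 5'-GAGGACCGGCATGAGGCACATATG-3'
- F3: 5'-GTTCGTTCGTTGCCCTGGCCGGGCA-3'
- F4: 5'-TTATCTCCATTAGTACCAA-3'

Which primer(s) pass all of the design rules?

F1 (20 nt, A=8 T=4 G=5 C=3): length 20 ✓; 3' end TAA has 0 G/C, need ≥1 ✗; Tm = 2·12 + 4·8 = 56°C, outside 61–72°C ✗; longest run = 2 ✓ — fails.
F2 (24 nt, A=7 T=3 G=9 C=5): length 24 ✓; 3' end ATG has 1 G/C ✓; Tm = 2·10 + 4·14 = 76°C, outside 61–72°C ✗; longest run = 2 ✓ — fails.
F3 (25 nt, A=1 T=7 G=9 C=8): length 25 ✓; 3' end GCA has 2 G/C ✓; Tm = 2·8 + 4·17 = 84°C, outside 61–72°C ✗; longest run = 3 ✓ — fails.
F4 (19 nt, A=6 T=7 G=1 C=5): length 19 ✓; 3' end CAA has 1 G/C ✓; Tm = 2·13 + 4·6 = 50°C, outside 61–72°C ✗; longest run = 2 ✓ — fails.

None of the candidates satisfy all criteria.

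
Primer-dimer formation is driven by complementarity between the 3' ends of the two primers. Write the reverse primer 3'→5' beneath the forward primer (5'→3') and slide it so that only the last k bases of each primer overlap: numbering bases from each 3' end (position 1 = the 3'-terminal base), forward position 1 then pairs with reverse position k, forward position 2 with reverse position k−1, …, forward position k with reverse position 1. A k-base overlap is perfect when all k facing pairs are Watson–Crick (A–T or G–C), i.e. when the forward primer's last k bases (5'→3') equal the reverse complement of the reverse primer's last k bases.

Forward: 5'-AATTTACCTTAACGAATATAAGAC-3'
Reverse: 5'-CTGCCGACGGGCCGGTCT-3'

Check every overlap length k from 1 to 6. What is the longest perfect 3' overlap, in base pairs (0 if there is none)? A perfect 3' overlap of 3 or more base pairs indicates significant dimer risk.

Longest perfect overlap: 4 complementary base pairs; significant dimer risk (threshold 3).

Last 6 bases (5'→3') — forward …TAAGAC, reverse …CGGTCT.
Reverse complement of the reverse primer's last 6 bases: AGACCG; its first k bases are the reverse complement of the reverse primer's last k bases, so a perfect k-base overlap needs the forward primer's last k bases to equal them.
Comparing (forward last k vs required): k=1: C vs A ✗; k=2: AC vs AG ✗; k=3: GAC vs AGA ✗; k=4: AGAC vs AGAC ✓; k=5: AAGAC vs AGACC ✗; k=6: TAAGAC vs AGACCG ✗.
Only k = 4 is perfect, so the longest perfect 3' overlap is 4.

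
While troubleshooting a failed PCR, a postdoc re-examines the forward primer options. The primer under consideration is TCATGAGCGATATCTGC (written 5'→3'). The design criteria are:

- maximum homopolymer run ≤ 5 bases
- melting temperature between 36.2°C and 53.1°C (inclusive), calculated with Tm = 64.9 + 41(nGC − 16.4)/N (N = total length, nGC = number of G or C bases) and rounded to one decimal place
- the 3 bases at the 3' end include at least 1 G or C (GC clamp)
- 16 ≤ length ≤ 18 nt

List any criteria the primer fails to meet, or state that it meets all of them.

Meets all criteria.

Base counts: A=4, T=5, G=4, C=4 (length 17).
homopolymer run: longest run = 1 ✓
Tm: Tm = 64.9 + 41·(8 − 16.4)/17 = 44.6°C ✓
GC clamp: 3' end TGC has 2 G/C ✓
length: length 17 ✓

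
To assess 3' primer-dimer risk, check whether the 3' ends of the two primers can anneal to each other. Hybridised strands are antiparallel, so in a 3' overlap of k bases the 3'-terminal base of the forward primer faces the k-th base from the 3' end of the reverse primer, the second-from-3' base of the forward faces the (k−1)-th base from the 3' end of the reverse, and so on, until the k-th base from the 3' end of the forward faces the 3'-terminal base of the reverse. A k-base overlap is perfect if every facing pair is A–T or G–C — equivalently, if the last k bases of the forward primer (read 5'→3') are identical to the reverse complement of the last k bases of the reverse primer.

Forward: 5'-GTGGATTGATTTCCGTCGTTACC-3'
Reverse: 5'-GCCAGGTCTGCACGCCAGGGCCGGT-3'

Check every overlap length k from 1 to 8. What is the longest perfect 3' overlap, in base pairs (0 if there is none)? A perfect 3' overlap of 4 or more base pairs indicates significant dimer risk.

Last 8 bases (5'→3') — forward …TCGTTACC, reverse …GGGCCGGT.
Reverse complement of the reverse primer's last 8 bases: ACCGGCCC; its first k bases are the reverse complement of the reverse primer's last k bases, so a perfect k-base overlap needs the forward primer's last k bases to equal them.
Comparing (forward last k vs required): k=1: C vs A ✗; k=2: CC vs AC ✗; k=3: ACC vs ACC ✓; k=4: TACC vs ACCG ✗; k=5: TTACC vs ACCGG ✗; k=6: GTTACC vs ACCGGC ✗; k=7: CGTTACC vs ACCGGCC ✗; k=8: TCGTTACC vs ACCGGCCC ✗.
Only k = 3 is perfect, so the longest perfect 3' overlap is 3.

Longest perfect overlap: 3 complementary base pairs; below the dimer-risk threshold (threshold 4).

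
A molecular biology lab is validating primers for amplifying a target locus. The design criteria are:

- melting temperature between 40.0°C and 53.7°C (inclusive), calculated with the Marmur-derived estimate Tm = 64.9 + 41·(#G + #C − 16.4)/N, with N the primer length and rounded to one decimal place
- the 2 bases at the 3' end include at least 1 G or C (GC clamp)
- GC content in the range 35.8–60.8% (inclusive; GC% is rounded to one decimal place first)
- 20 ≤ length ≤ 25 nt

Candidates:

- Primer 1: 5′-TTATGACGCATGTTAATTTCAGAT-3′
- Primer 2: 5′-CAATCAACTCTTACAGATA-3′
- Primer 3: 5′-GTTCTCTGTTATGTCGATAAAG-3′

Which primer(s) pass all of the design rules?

Primer 3 only.

Primer 1 (24 nt, A=7 T=10 G=4 C=3): Tm = 64.9 + 41·(7 − 16.4)/24 = 48.8°C ✓; 3' end AT has 0 G/C, need ≥1 ✗; GC 7/24 = 29.2%, outside 35.8–60.8% ✗; length 24 ✓ — fails.
Primer 2 (19 nt, A=8 T=5 G=1 C=5): Tm = 64.9 + 41·(6 − 16.4)/19 = 42.5°C ✓; 3' end TA has 0 G/C, need ≥1 ✗; GC 6/19 = 31.6%, outside 35.8–60.8% ✗; length 19, outside 20–25 ✗ — fails.
Primer 3 (22 nt, A=5 T=9 G=5 C=3): Tm = 64.9 + 41·(8 − 16.4)/22 = 49.2°C ✓; 3' end AG has 1 G/C ✓; GC 8/22 = 36.4% ✓; length 22 ✓ — passes.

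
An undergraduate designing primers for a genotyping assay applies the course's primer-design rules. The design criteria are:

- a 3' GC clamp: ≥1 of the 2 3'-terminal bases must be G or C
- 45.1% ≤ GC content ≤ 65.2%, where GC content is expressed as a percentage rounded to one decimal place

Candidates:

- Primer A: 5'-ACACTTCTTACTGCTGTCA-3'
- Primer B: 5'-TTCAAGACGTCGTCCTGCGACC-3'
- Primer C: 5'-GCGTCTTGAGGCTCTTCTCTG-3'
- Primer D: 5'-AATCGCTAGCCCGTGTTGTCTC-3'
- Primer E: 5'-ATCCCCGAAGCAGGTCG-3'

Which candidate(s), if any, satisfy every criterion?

Primer A (19 nt, A=4 T=7 G=2 C=6): 3' end CA has 1 G/C ✓; GC 8/19 = 42.1%, outside 45.1–65.2% ✗ — fails.
Primer B (22 nt, A=4 T=5 G=5 C=8): 3' end CC has 2 G/C ✓; GC 13/22 = 59.1% ✓ — passes.
Primer C (21 nt, A=1 T=8 G=6 C=6): 3' end TG has 1 G/C ✓; GC 12/21 = 57.1% ✓ — passes.
Primer D (22 nt, A=3 T=7 G=5 C=7): 3' end TC has 1 G/C ✓; GC 12/22 = 54.5% ✓ — passes.
Primer E (17 nt, A=4 T=2 G=5 C=6): 3' end CG has 2 G/C ✓; GC 11/17 = 64.7% ✓ — passes.

Primer B, Primer C, Primer D and Primer E.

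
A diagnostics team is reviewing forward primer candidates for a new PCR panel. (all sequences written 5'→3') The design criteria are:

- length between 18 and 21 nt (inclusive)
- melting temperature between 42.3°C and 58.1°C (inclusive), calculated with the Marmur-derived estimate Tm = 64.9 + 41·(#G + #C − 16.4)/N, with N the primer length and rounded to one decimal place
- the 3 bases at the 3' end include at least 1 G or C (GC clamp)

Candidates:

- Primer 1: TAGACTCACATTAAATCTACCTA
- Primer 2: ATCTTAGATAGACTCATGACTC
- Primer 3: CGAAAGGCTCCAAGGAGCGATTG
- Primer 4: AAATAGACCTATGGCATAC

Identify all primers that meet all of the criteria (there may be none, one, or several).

Primer 4 only.

Primer 1 (23 nt, A=9 T=7 G=1 C=6): length 23, outside 18–21 ✗; Tm = 64.9 + 41·(7 − 16.4)/23 = 48.1°C ✓; 3' end CTA has 1 G/C ✓ — fails.
Primer 2 (22 nt, A=7 T=7 G=3 C=5): length 22, outside 18–21 ✗; Tm = 64.9 + 41·(8 − 16.4)/22 = 49.2°C ✓; 3' end CTC has 2 G/C ✓ — fails.
Primer 3 (23 nt, A=7 T=3 G=8 C=5): length 23, outside 18–21 ✗; Tm = 64.9 + 41·(13 − 16.4)/23 = 58.8°C, outside 42.3–58.1°C ✗; 3' end TTG has 1 G/C ✓ — fails.
Primer 4 (19 nt, A=8 T=4 G=3 C=4): length 19 ✓; Tm = 64.9 + 41·(7 − 16.4)/19 = 44.6°C ✓; 3' end TAC has 1 G/C ✓ — passes.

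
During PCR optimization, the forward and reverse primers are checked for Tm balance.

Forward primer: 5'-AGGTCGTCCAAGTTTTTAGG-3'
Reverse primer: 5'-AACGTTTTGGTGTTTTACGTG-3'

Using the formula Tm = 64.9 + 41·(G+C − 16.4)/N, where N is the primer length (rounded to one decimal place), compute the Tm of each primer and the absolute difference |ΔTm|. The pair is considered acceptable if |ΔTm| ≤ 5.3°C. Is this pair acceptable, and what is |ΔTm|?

Forward: G+C = 9, N = 20 → Tm = 64.9 + 41·(9 − 16.4)/20 = 49.7°C.
Reverse: G+C = 8, N = 21 → Tm = 64.9 + 41·(8 − 16.4)/21 = 48.5°C.
|ΔTm| = |49.7 − 48.5| = 1.2°C, ≤ 5.3°C.

|ΔTm| = 1.2°C; the pair is acceptable.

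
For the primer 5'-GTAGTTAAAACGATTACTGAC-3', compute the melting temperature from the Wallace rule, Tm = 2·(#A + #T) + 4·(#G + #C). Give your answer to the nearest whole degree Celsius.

56°C

Base counts: A=8, T=6, G=4, C=3 (length 21).
Tm = 2·(8+6) + 4·(4+3) = 2·14 + 4·7 = 28 + 28 = 56°C.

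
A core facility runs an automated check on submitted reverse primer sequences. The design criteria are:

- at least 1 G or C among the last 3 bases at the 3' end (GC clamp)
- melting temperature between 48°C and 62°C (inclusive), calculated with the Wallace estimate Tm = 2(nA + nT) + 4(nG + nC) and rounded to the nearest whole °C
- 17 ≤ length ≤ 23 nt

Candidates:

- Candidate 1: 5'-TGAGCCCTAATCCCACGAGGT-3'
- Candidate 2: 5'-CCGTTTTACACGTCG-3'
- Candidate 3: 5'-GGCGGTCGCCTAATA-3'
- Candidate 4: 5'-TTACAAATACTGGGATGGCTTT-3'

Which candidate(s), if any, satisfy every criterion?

Candidate 1 (21 nt, A=5 T=4 G=5 C=7): 3' end GGT has 2 G/C ✓; Tm = 2·9 + 4·12 = 66°C, outside 48–62°C ✗; length 21 ✓ — fails.
Candidate 2 (15 nt, A=2 T=5 G=3 C=5): 3' end TCG has 2 G/C ✓; Tm = 2·7 + 4·8 = 46°C, outside 48–62°C ✗; length 15, outside 17–23 ✗ — fails.
Candidate 3 (15 nt, A=3 T=3 G=5 C=4): 3' end ATA has 0 G/C, need ≥1 ✗; Tm = 2·6 + 4·9 = 48°C ✓; length 15, outside 17–23 ✗ — fails.
Candidate 4 (22 nt, A=6 T=8 G=5 C=3): 3' end TTT has 0 G/C, need ≥1 ✗; Tm = 2·14 + 4·8 = 60°C ✓; length 22 ✓ — fails.

None of the candidates satisfy all criteria.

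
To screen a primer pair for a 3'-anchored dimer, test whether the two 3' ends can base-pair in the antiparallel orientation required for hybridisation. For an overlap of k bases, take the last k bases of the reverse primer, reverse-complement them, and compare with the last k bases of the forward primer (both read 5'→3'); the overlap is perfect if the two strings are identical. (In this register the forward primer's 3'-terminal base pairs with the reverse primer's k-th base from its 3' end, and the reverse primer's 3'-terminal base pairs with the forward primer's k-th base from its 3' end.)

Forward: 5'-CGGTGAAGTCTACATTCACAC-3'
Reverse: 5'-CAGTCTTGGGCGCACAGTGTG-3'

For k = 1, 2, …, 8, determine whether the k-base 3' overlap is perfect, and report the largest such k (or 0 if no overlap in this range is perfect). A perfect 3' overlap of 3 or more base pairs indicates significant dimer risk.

Last 8 bases (5'→3') — forward …ATTCACAC, reverse …ACAGTGTG.
Reverse complement of the reverse primer's last 8 bases: CACACTGT; its first k bases are the reverse complement of the reverse primer's last k bases, so a perfect k-base overlap needs the forward primer's last k bases to equal them.
Comparing (forward last k vs required): k=1: C vs C ✓; k=2: AC vs CA ✗; k=3: CAC vs CAC ✓; k=4: ACAC vs CACA ✗; k=5: CACAC vs CACAC ✓; k=6: TCACAC vs CACACT ✗; k=7: TTCACAC vs CACACTG ✗; k=8: ATTCACAC vs CACACTGT ✗.
Perfect overlaps at k = 1, 3, 5; the largest is 5.

Longest perfect overlap: 5 complementary base pairs; significant dimer risk (threshold 3).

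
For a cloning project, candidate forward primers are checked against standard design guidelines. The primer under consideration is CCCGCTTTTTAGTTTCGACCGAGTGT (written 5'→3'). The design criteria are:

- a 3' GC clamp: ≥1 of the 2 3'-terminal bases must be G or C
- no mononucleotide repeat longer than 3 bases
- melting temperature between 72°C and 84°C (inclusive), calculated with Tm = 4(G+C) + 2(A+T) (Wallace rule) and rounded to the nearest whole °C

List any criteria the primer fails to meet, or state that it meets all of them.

Base counts: A=3, T=10, G=6, C=7 (length 26).
GC clamp: 3' end GT has 1 G/C ✓
homopolymer run: longest run = 5, exceeds 3 ✗
Tm: Tm = 2·13 + 4·13 = 78°C ✓

Fails: homopolymer run.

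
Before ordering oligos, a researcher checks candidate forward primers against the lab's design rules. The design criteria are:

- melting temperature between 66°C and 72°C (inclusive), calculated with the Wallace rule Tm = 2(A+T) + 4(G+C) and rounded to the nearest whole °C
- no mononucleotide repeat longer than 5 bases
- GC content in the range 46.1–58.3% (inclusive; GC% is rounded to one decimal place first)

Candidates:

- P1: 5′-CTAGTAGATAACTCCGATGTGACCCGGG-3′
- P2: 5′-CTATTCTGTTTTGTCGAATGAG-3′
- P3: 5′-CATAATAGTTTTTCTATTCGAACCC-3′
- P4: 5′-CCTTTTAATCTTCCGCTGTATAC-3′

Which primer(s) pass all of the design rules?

P1 (28 nt, A=7 T=6 G=8 C=7): Tm = 2·13 + 4·15 = 86°C, outside 66–72°C ✗; longest run = 3 ✓; GC 15/28 = 53.6% ✓ — fails.
P2 (22 nt, A=4 T=10 G=5 C=3): Tm = 2·14 + 4·8 = 60°C, outside 66–72°C ✗; longest run = 4 ✓; GC 8/22 = 36.4%, outside 46.1–58.3% ✗ — fails.
P3 (25 nt, A=7 T=10 G=2 C=6): Tm = 2·17 + 4·8 = 66°C ✓; longest run = 5 ✓; GC 8/25 = 32.0%, outside 46.1–58.3% ✗ — fails.
P4 (23 nt, A=4 T=10 G=2 C=7): Tm = 2·14 + 4·9 = 64°C, outside 66–72°C ✗; longest run = 4 ✓; GC 9/23 = 39.1%, outside 46.1–58.3% ✗ — fails.

None of the candidates satisfy all criteria.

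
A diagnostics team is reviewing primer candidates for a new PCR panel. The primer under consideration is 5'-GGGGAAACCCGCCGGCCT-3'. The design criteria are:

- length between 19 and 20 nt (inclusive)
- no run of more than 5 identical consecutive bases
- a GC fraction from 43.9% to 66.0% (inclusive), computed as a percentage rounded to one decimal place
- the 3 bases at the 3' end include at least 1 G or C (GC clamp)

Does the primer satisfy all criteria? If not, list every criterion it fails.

Base counts: A=3, T=1, G=7, C=7 (length 18).
length: length 18, outside 19–20 ✗
homopolymer run: longest run = 4 ✓
GC content: GC 14/18 = 77.8%, outside 43.9–66.0% ✗
GC clamp: 3' end CCT has 2 G/C ✓

Fails: length, GC content.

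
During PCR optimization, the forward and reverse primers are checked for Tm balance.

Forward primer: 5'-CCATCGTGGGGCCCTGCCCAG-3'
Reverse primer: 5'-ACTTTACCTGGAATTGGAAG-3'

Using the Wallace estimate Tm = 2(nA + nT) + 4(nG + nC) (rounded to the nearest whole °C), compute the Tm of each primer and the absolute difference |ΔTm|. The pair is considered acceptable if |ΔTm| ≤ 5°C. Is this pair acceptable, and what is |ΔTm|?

Forward: A=2 T=3 G=7 C=9 → Tm = 2·5 + 4·16 = 74°C.
Reverse: A=6 T=6 G=5 C=3 → Tm = 2·12 + 4·8 = 56°C.
|ΔTm| = |74 − 56| = 18°C, > 5°C.

|ΔTm| = 18°C; the pair is not acceptable.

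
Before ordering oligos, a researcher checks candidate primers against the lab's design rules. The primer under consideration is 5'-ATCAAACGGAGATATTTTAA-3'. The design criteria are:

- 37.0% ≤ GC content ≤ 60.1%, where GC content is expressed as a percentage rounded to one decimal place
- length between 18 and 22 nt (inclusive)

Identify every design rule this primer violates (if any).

Fails: GC content.

Base counts: A=9, T=6, G=3, C=2 (length 20).
GC content: GC 5/20 = 25.0%, outside 37.0–60.1% ✗
length: length 20 ✓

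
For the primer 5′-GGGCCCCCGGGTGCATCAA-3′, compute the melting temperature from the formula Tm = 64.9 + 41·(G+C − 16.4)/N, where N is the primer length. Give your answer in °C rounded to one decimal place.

59.7°C

Base counts: A=3, T=2, G=7, C=7; G+C = 14, N = 19.
Tm = 64.9 + 41·(14 − 16.4)/19 = 64.9 + -98.40/19 = 59.7°C.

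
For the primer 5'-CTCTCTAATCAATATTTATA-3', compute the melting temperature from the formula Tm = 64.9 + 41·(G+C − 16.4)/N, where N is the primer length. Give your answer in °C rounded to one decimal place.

Base counts: A=7, T=9, G=0, C=4; G+C = 4, N = 20.
Tm = 64.9 + 41·(4 − 16.4)/20 = 64.9 + -508.40/20 = 39.5°C.

39.5°C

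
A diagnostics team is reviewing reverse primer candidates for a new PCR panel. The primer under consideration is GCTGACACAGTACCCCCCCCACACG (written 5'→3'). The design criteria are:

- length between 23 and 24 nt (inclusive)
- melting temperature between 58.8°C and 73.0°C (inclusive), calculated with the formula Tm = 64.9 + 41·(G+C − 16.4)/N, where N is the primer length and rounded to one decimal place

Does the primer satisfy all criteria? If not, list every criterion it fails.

Base counts: A=6, T=2, G=4, C=13 (length 25).
length: length 25, outside 23–24 ✗
Tm: Tm = 64.9 + 41·(17 − 16.4)/25 = 65.9°C ✓

Fails: length.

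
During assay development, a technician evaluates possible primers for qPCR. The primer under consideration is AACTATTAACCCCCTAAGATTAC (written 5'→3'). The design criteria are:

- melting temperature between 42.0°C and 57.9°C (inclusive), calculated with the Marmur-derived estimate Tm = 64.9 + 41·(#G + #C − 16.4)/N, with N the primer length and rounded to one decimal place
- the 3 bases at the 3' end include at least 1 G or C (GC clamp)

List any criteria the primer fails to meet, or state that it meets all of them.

Meets all criteria.

Base counts: A=9, T=6, G=1, C=7 (length 23).
Tm: Tm = 64.9 + 41·(8 − 16.4)/23 = 49.9°C ✓
GC clamp: 3' end TAC has 1 G/C ✓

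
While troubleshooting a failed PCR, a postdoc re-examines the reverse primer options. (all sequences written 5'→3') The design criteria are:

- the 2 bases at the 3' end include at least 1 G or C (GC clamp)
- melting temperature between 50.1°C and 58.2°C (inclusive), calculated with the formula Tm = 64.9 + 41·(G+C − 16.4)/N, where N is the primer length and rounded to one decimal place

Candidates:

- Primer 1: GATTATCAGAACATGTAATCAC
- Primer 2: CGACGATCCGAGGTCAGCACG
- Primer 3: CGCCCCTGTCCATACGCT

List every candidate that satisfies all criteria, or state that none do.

Primer 1 (22 nt, A=9 T=6 G=3 C=4): 3' end AC has 1 G/C ✓; Tm = 64.9 + 41·(7 − 16.4)/22 = 47.4°C, outside 50.1–58.2°C ✗ — fails.
Primer 2 (21 nt, A=5 T=2 G=7 C=7): 3' end CG has 2 G/C ✓; Tm = 64.9 + 41·(14 − 16.4)/21 = 60.2°C, outside 50.1–58.2°C ✗ — fails.
Primer 3 (18 nt, A=2 T=4 G=3 C=9): 3' end CT has 1 G/C ✓; Tm = 64.9 + 41·(12 − 16.4)/18 = 54.9°C ✓ — passes.

Primer 3 only.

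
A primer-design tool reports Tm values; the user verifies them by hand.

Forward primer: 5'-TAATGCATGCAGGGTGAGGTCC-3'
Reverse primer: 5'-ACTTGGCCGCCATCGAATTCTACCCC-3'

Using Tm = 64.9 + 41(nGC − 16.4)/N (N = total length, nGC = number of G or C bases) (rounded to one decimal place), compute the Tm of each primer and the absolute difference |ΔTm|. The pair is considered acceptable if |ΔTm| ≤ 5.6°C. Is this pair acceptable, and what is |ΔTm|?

Forward: G+C = 12, N = 22 → Tm = 64.9 + 41·(12 − 16.4)/22 = 56.7°C.
Reverse: G+C = 15, N = 26 → Tm = 64.9 + 41·(15 − 16.4)/26 = 62.7°C.
|ΔTm| = |56.7 − 62.7| = 6.0°C, > 5.6°C.

|ΔTm| = 6.0°C; the pair is not acceptable.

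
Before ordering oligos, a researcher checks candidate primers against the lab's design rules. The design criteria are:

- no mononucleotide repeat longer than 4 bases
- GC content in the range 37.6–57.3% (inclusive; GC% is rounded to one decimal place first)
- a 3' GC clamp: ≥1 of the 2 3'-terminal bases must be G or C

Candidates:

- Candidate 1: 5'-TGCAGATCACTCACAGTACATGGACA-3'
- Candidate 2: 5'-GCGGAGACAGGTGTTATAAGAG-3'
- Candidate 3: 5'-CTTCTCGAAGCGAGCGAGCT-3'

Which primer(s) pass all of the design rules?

Candidate 1 and Candidate 2.

Candidate 1 (26 nt, A=9 T=5 G=5 C=7): longest run = 2 ✓; GC 12/26 = 46.2% ✓; 3' end CA has 1 G/C ✓ — passes.
Candidate 2 (22 nt, A=7 T=4 G=9 C=2): longest run = 2 ✓; GC 11/22 = 50.0% ✓; 3' end AG has 1 G/C ✓ — passes.
Candidate 3 (20 nt, A=4 T=4 G=6 C=6): longest run = 2 ✓; GC 12/20 = 60.0%, outside 37.6–57.3% ✗; 3' end CT has 1 G/C ✓ — fails.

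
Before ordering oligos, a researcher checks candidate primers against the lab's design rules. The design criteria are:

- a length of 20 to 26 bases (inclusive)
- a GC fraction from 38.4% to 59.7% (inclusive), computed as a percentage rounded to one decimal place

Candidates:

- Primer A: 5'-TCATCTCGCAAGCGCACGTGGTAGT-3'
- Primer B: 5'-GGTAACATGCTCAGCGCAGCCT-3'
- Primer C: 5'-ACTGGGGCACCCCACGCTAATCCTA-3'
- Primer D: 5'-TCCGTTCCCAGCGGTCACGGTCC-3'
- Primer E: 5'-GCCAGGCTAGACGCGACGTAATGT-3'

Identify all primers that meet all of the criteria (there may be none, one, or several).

Primer A, Primer B and Primer E.

Primer A (25 nt, A=5 T=6 G=7 C=7): length 25 ✓; GC 14/25 = 56.0% ✓ — passes.
Primer B (22 nt, A=5 T=4 G=6 C=7): length 22 ✓; GC 13/22 = 59.1% ✓ — passes.
Primer C (25 nt, A=6 T=4 G=5 C=10): length 25 ✓; GC 15/25 = 60.0%, outside 38.4–59.7% ✗ — fails.
Primer D (23 nt, A=2 T=5 G=6 C=10): length 23 ✓; GC 16/23 = 69.6%, outside 38.4–59.7% ✗ — fails.
Primer E (24 nt, A=6 T=4 G=8 C=6): length 24 ✓; GC 14/24 = 58.3% ✓ — passes.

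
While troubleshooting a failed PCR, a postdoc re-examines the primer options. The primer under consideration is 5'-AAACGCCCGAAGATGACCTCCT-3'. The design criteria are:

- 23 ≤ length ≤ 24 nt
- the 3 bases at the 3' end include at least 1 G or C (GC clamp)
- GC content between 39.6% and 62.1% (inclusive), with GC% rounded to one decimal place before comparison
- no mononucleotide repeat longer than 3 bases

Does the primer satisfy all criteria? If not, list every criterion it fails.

Fails: length.

Base counts: A=7, T=3, G=4, C=8 (length 22).
length: length 22, outside 23–24 ✗
GC clamp: 3' end CCT has 2 G/C ✓
GC content: GC 12/22 = 54.5% ✓
homopolymer run: longest run = 3 ✓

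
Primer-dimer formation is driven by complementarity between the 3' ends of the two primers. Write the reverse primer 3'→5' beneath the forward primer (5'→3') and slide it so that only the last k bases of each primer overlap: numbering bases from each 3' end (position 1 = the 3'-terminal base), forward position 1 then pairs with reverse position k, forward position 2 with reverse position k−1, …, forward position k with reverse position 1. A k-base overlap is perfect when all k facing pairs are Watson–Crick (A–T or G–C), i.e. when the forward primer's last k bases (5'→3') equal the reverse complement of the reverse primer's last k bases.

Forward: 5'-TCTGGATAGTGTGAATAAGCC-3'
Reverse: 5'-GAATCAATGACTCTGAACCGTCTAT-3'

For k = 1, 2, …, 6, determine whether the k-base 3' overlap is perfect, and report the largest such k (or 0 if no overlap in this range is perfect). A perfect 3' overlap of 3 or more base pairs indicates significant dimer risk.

Longest perfect overlap: 0 complementary base pairs; below the dimer-risk threshold (threshold 3).

Last 6 bases (5'→3') — forward …TAAGCC, reverse …GTCTAT.
Reverse complement of the reverse primer's last 6 bases: ATAGAC; its first k bases are the reverse complement of the reverse primer's last k bases, so a perfect k-base overlap needs the forward primer's last k bases to equal them.
Comparing (forward last k vs required): k=1: C vs A ✗; k=2: CC vs AT ✗; k=3: GCC vs ATA ✗; k=4: AGCC vs ATAG ✗; k=5: AAGCC vs ATAGA ✗; k=6: TAAGCC vs ATAGAC ✗.
No overlap length from 1 to 6 is perfect, so the longest perfect 3' overlap is 0.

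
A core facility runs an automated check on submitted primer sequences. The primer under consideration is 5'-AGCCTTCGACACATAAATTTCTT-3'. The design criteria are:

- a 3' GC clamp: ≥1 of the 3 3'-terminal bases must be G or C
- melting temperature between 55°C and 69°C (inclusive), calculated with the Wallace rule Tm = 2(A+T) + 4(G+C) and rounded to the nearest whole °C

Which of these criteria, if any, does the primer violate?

Meets all criteria.

Base counts: A=7, T=8, G=2, C=6 (length 23).
GC clamp: 3' end CTT has 1 G/C ✓
Tm: Tm = 2·15 + 4·8 = 62°C ✓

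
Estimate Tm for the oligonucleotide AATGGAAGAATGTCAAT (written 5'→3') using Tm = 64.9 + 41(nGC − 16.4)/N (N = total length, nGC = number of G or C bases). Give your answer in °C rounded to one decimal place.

37.4°C

Base counts: A=8, T=4, G=4, C=1; G+C = 5, N = 17.
Tm = 64.9 + 41·(5 − 16.4)/17 = 64.9 + -467.40/17 = 37.4°C.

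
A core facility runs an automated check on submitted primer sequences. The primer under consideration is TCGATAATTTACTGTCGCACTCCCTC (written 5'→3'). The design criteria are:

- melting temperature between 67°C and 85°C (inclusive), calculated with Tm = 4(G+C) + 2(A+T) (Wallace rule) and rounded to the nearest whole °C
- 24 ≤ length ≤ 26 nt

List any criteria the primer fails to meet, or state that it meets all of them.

Base counts: A=5, T=9, G=3, C=9 (length 26).
Tm: Tm = 2·14 + 4·12 = 76°C ✓
length: length 26 ✓

Meets all criteria.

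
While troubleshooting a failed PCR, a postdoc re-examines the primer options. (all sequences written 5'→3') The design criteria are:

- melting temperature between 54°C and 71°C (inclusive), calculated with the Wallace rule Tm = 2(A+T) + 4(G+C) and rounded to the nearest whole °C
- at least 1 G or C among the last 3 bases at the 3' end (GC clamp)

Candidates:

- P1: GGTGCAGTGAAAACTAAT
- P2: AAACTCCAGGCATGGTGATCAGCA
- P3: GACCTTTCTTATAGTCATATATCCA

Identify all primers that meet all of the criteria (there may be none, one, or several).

P3 only.

P1 (18 nt, A=7 T=4 G=5 C=2): Tm = 2·11 + 4·7 = 50°C, outside 54–71°C ✗; 3' end AAT has 0 G/C, need ≥1 ✗ — fails.
P2 (24 nt, A=8 T=4 G=6 C=6): Tm = 2·12 + 4·12 = 72°C, outside 54–71°C ✗; 3' end GCA has 2 G/C ✓ — fails.
P3 (25 nt, A=7 T=10 G=2 C=6): Tm = 2·17 + 4·8 = 66°C ✓; 3' end CCA has 2 G/C ✓ — passes.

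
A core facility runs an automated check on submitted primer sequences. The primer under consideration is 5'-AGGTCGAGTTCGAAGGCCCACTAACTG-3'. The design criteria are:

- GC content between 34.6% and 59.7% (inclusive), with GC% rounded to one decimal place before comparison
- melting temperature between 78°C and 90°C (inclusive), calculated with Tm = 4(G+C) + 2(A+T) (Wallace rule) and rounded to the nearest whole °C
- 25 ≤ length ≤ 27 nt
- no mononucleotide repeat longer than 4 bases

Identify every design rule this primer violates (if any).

Meets all criteria.

Base counts: A=7, T=5, G=8, C=7 (length 27).
GC content: GC 15/27 = 55.6% ✓
Tm: Tm = 2·12 + 4·15 = 84°C ✓
length: length 27 ✓
homopolymer run: longest run = 3 ✓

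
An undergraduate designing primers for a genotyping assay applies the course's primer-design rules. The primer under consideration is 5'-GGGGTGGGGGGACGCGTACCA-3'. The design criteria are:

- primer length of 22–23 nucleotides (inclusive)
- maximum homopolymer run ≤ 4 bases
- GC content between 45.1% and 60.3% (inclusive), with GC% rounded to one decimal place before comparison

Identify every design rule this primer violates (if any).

Base counts: A=3, T=2, G=12, C=4 (length 21).
length: length 21, outside 22–23 ✗
homopolymer run: longest run = 6, exceeds 4 ✗
GC content: GC 16/21 = 76.2%, outside 45.1–60.3% ✗

Fails: length, homopolymer run, GC content.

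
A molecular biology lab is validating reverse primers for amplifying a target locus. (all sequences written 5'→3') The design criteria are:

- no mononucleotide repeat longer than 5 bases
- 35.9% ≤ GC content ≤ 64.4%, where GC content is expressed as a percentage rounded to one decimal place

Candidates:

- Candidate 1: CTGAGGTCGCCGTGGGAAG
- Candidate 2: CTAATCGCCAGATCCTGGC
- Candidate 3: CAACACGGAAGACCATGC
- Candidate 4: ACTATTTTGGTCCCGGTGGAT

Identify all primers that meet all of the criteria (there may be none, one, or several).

Candidate 2, Candidate 3 and Candidate 4.

Candidate 1 (19 nt, A=3 T=3 G=9 C=4): longest run = 3 ✓; GC 13/19 = 68.4%, outside 35.9–64.4% ✗ — fails.
Candidate 2 (19 nt, A=4 T=4 G=4 C=7): longest run = 2 ✓; GC 11/19 = 57.9% ✓ — passes.
Candidate 3 (18 nt, A=7 T=1 G=4 C=6): longest run = 2 ✓; GC 10/18 = 55.6% ✓ — passes.
Candidate 4 (21 nt, A=3 T=8 G=6 C=4): longest run = 4 ✓; GC 10/21 = 47.6% ✓ — passes.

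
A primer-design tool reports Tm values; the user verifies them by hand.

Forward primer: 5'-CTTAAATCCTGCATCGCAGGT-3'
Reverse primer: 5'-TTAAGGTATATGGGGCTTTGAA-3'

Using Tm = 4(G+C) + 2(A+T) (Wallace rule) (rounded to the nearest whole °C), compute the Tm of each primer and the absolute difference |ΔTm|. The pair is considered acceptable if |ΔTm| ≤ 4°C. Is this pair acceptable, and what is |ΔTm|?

Forward: A=5 T=6 G=4 C=6 → Tm = 2·11 + 4·10 = 62°C.
Reverse: A=6 T=8 G=7 C=1 → Tm = 2·14 + 4·8 = 60°C.
|ΔTm| = |62 − 60| = 2°C, ≤ 4°C.

|ΔTm| = 2°C; the pair is acceptable.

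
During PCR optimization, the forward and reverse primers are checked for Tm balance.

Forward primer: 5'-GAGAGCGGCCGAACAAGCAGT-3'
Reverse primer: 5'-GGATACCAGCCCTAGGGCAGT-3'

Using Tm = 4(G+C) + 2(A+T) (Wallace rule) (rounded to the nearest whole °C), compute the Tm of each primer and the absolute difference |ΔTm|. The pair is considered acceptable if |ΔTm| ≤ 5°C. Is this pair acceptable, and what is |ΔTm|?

Forward: A=7 T=1 G=8 C=5 → Tm = 2·8 + 4·13 = 68°C.
Reverse: A=5 T=3 G=7 C=6 → Tm = 2·8 + 4·13 = 68°C.
|ΔTm| = |68 − 68| = 0°C, ≤ 5°C.

|ΔTm| = 0°C; the pair is acceptable.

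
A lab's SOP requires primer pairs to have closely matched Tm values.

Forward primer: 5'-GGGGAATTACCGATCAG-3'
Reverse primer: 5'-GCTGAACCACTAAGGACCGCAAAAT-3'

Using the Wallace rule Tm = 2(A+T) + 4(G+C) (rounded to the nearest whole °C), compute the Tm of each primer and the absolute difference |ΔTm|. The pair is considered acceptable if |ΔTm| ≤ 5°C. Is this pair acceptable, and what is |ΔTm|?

|ΔTm| = 22°C; the pair is not acceptable.

Forward: A=5 T=3 G=6 C=3 → Tm = 2·8 + 4·9 = 52°C.
Reverse: A=10 T=3 G=5 C=7 → Tm = 2·13 + 4·12 = 74°C.
|ΔTm| = |52 − 74| = 22°C, > 5°C.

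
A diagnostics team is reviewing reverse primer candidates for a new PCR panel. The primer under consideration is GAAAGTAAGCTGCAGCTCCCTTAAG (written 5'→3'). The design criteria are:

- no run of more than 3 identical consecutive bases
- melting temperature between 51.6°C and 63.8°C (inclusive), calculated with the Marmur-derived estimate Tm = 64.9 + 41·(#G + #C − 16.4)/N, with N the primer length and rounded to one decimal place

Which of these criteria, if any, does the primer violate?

Meets all criteria.

Base counts: A=8, T=5, G=6, C=6 (length 25).
homopolymer run: longest run = 3 ✓
Tm: Tm = 64.9 + 41·(12 − 16.4)/25 = 57.7°C ✓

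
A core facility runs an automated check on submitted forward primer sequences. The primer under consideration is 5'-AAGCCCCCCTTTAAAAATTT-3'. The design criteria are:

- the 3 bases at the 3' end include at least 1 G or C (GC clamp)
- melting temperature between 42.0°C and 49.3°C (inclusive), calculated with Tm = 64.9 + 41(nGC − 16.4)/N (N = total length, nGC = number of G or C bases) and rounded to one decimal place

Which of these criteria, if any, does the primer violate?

Base counts: A=7, T=6, G=1, C=6 (length 20).
GC clamp: 3' end TTT has 0 G/C, need ≥1 ✗
Tm: Tm = 64.9 + 41·(7 − 16.4)/20 = 45.6°C ✓

Fails: GC clamp.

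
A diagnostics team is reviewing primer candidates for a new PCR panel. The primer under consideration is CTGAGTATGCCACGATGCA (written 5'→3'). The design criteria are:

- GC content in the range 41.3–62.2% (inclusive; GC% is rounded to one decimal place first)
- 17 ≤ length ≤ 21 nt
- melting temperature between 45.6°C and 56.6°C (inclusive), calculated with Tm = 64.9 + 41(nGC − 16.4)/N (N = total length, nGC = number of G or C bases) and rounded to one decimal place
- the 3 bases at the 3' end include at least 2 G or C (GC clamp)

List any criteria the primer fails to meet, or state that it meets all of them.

Meets all criteria.

Base counts: A=5, T=4, G=5, C=5 (length 19).
GC content: GC 10/19 = 52.6% ✓
length: length 19 ✓
Tm: Tm = 64.9 + 41·(10 − 16.4)/19 = 51.1°C ✓
GC clamp: 3' end GCA has 2 G/C ✓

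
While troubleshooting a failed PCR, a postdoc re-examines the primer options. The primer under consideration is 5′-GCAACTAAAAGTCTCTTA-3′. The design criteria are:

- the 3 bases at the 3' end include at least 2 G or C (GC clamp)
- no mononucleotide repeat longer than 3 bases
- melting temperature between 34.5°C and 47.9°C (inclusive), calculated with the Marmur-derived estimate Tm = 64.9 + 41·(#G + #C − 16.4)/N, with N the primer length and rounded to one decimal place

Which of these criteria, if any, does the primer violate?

Fails: GC clamp, homopolymer run.

Base counts: A=7, T=5, G=2, C=4 (length 18).
GC clamp: 3' end TTA has 0 G/C, need ≥2 ✗
homopolymer run: longest run = 4, exceeds 3 ✗
Tm: Tm = 64.9 + 41·(6 − 16.4)/18 = 41.2°C ✓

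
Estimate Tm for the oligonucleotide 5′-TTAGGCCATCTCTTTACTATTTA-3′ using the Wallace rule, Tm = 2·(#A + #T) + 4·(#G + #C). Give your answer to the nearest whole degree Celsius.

Base counts: A=5, T=11, G=2, C=5 (length 23).
Tm = 2·(5+11) + 4·(2+5) = 2·16 + 4·7 = 32 + 28 = 60°C.

60°C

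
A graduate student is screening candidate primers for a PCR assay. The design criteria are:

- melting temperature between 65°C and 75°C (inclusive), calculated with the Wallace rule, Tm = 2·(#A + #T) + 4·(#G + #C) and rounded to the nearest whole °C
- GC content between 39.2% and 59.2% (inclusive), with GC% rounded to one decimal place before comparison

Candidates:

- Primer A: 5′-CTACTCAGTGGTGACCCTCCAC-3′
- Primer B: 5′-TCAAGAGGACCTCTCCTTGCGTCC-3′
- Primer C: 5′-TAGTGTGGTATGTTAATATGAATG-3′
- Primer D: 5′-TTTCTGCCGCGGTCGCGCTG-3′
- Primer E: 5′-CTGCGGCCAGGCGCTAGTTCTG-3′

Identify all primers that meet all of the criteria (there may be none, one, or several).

Primer A only.

Primer A (22 nt, A=4 T=5 G=4 C=9): Tm = 2·9 + 4·13 = 70°C ✓; GC 13/22 = 59.1% ✓ — passes.
Primer B (24 nt, A=4 T=6 G=5 C=9): Tm = 2·10 + 4·14 = 76°C, outside 65–75°C ✗; GC 14/24 = 58.3% ✓ — fails.
Primer C (24 nt, A=7 T=10 G=7 C=0): Tm = 2·17 + 4·7 = 62°C, outside 65–75°C ✗; GC 7/24 = 29.2%, outside 39.2–59.2% ✗ — fails.
Primer D (20 nt, A=0 T=6 G=7 C=7): Tm = 2·6 + 4·14 = 68°C ✓; GC 14/20 = 70.0%, outside 39.2–59.2% ✗ — fails.
Primer E (22 nt, A=2 T=5 G=8 C=7): Tm = 2·7 + 4·15 = 74°C ✓; GC 15/22 = 68.2%, outside 39.2–59.2% ✗ — fails.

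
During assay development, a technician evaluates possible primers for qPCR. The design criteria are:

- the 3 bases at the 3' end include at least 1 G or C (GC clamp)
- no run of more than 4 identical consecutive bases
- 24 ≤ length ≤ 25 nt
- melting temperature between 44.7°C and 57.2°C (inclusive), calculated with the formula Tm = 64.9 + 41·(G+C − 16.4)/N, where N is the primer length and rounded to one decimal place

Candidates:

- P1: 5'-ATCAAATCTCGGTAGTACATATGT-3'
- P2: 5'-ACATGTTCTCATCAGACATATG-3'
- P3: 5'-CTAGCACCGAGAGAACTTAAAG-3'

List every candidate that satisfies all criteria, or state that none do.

P1 only.

P1 (24 nt, A=8 T=8 G=4 C=4): 3' end TGT has 1 G/C ✓; longest run = 3 ✓; length 24 ✓; Tm = 64.9 + 41·(8 − 16.4)/24 = 50.6°C ✓ — passes.
P2 (22 nt, A=7 T=7 G=3 C=5): 3' end ATG has 1 G/C ✓; longest run = 2 ✓; length 22, outside 24–25 ✗; Tm = 64.9 + 41·(8 − 16.4)/22 = 49.2°C ✓ — fails.
P3 (22 nt, A=9 T=3 G=5 C=5): 3' end AAG has 1 G/C ✓; longest run = 3 ✓; length 22, outside 24–25 ✗; Tm = 64.9 + 41·(10 − 16.4)/22 = 53.0°C ✓ — fails.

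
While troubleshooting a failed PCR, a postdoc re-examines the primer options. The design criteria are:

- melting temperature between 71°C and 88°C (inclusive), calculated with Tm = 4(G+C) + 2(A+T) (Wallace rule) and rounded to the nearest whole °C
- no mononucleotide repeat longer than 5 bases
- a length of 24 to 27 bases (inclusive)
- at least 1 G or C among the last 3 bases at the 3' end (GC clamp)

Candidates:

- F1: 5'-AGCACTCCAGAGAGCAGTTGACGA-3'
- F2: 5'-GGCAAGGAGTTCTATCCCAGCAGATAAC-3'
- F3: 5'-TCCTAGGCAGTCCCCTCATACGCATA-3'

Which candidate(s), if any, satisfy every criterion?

F1 (24 nt, A=8 T=3 G=7 C=6): Tm = 2·11 + 4·13 = 74°C ✓; longest run = 2 ✓; length 24 ✓; 3' end CGA has 2 G/C ✓ — passes.
F2 (28 nt, A=9 T=5 G=7 C=7): Tm = 2·14 + 4·14 = 84°C ✓; longest run = 3 ✓; length 28, outside 24–27 ✗; 3' end AAC has 1 G/C ✓ — fails.
F3 (26 nt, A=6 T=6 G=4 C=10): Tm = 2·12 + 4·14 = 80°C ✓; longest run = 4 ✓; length 26 ✓; 3' end ATA has 0 G/C, need ≥1 ✗ — fails.

F1 only.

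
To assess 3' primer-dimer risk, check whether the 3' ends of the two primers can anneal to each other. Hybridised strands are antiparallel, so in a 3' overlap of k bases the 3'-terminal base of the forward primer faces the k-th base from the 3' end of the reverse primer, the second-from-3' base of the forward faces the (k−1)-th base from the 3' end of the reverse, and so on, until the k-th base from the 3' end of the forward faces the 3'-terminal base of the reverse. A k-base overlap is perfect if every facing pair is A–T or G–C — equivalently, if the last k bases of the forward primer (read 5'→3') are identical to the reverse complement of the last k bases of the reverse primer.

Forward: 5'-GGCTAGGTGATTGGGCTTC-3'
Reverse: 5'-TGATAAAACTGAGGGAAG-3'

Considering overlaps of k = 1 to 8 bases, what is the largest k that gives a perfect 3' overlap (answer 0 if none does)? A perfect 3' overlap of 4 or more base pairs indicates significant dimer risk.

Last 8 bases (5'→3') — forward …TGGGCTTC, reverse …GAGGGAAG.
Reverse complement of the reverse primer's last 8 bases: CTTCCCTC; its first k bases are the reverse complement of the reverse primer's last k bases, so a perfect k-base overlap needs the forward primer's last k bases to equal them.
Comparing (forward last k vs required): k=1: C vs C ✓; k=2: TC vs CT ✗; k=3: TTC vs CTT ✗; k=4: CTTC vs CTTC ✓; k=5: GCTTC vs CTTCC ✗; k=6: GGCTTC vs CTTCCC ✗; k=7: GGGCTTC vs CTTCCCT ✗; k=8: TGGGCTTC vs CTTCCCTC ✗.
Perfect overlaps at k = 1, 4; the largest is 4.

Longest perfect overlap: 4 complementary base pairs; significant dimer risk (threshold 4).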